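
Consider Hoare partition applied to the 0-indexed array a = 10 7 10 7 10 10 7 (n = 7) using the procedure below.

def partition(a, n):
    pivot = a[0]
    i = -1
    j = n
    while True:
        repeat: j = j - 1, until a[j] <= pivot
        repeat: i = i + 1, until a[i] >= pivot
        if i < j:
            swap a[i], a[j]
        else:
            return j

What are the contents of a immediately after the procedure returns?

7 7 10 7 10 10 10

pivot = a[0] = 10; i = -1, j = 7
j→6 (a[6]=7≤10), i→0 (a[0]=10≥10); i<j, swap → 7 7 10 7 10 10 10
j→5 (a[5]=10≤10), i→2 (a[2]=10≥10); i<j, swap → 7 7 10 7 10 10 10
j→4, i→4; i≥j, return j=4. a = 7 7 10 7 10 10 10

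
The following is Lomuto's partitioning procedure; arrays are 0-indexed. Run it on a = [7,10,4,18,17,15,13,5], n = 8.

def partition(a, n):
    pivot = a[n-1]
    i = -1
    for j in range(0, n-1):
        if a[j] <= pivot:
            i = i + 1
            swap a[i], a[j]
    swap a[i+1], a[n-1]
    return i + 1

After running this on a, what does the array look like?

pivot=5, i=-1
j=0: 7>5, skip
j=1: 10>5, skip
j=2: 4≤5, i=0, swap(0,2) ⇒ [4,10,7,18,17,15,13,5]
j=3: 18>5, skip
j=4: 17>5, skip
j=5: 15>5, skip
j=6: 13>5, skip
swap(1,7) ⇒ [4,5,7,18,17,15,13,10]; return 1

[4,5,7,18,17,15,13,10]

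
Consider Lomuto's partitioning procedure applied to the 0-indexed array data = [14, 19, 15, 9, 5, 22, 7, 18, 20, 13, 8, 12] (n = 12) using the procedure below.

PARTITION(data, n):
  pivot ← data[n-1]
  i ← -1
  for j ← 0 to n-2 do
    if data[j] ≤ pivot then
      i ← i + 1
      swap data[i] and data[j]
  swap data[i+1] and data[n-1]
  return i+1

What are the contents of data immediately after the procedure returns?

[9, 5, 7, 8, 12, 22, 15, 18, 20, 13, 14, 19]

pivot=12, i=-1
j=0: 14>12, skip
j=1: 19>12, skip
j=2: 15>12, skip
j=3: 9≤12, i=0, swap(0,3) ⇒ [9, 19, 15, 14, 5, 22, 7, 18, 20, 13, 8, 12]
j=4: 5≤12, i=1, swap(1,4) ⇒ [9, 5, 15, 14, 19, 22, 7, 18, 20, 13, 8, 12]
j=5: 22>12, skip
j=6: 7≤12, i=2, swap(2,6) ⇒ [9, 5, 7, 14, 19, 22, 15, 18, 20, 13, 8, 12]
j=7: 18>12, skip
j=8: 20>12, skip
j=9: 13>12, skip
j=10: 8≤12, i=3, swap(3,10) ⇒ [9, 5, 7, 8, 19, 22, 15, 18, 20, 13, 14, 12]
swap(4,11) ⇒ [9, 5, 7, 8, 12, 22, 15, 18, 20, 13, 14, 19]; return 4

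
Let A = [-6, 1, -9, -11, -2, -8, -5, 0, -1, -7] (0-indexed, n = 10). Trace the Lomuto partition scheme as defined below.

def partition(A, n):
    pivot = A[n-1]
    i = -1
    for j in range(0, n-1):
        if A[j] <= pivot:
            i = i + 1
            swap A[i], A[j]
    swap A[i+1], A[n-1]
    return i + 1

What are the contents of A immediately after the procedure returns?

[-9, -11, -8, -7, -2, -6, -5, 0, -1, 1]

pivot = A[9] = -7; i = -1
j=0: A[0]=-6 > -7 → no swap
j=1: A[1]=1 > -7 → no swap
j=2: A[2]=-9 ≤ -7 → i=0, swap A[0],A[2] → [-9, 1, -6, -11, -2, -8, -5, 0, -1, -7]
j=3: A[3]=-11 ≤ -7 → i=1, swap A[1],A[3] → [-9, -11, -6, 1, -2, -8, -5, 0, -1, -7]
j=4: A[4]=-2 > -7 → no swap
j=5: A[5]=-8 ≤ -7 → i=2, swap A[2],A[5] → [-9, -11, -8, 1, -2, -6, -5, 0, -1, -7]
j=6: A[6]=-5 > -7 → no swap
j=7: A[7]=0 > -7 → no swap
j=8: A[8]=-1 > -7 → no swap
final swap A[3],A[9] → [-9, -11, -8, -7, -2, -6, -5, 0, -1, 1]; return 3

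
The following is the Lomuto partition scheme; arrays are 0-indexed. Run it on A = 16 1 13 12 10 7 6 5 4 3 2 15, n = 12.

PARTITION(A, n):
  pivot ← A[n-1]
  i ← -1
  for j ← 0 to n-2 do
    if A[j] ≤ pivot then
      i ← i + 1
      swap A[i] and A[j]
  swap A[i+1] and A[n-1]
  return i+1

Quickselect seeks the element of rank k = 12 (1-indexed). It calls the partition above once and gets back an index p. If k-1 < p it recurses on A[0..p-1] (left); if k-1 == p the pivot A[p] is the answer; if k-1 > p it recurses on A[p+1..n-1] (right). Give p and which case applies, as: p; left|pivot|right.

pivot = A[11] = 15; i = -1
j=0: A[0]=16 > 15 → no swap
j=1: A[1]=1 ≤ 15 → i=0, swap A[0],A[1] → 1 16 13 12 10 7 6 5 4 3 2 15
j=2: A[2]=13 ≤ 15 → i=1, swap A[1],A[2] → 1 13 16 12 10 7 6 5 4 3 2 15
j=3: A[3]=12 ≤ 15 → i=2, swap A[2],A[3] → 1 13 12 16 10 7 6 5 4 3 2 15
j=4: A[4]=10 ≤ 15 → i=3, swap A[3],A[4] → 1 13 12 10 16 7 6 5 4 3 2 15
j=5: A[5]=7 ≤ 15 → i=4, swap A[4],A[5] → 1 13 12 10 7 16 6 5 4 3 2 15
j=6: A[6]=6 ≤ 15 → i=5, swap A[5],A[6] → 1 13 12 10 7 6 16 5 4 3 2 15
j=7: A[7]=5 ≤ 15 → i=6, swap A[6],A[7] → 1 13 12 10 7 6 5 16 4 3 2 15
j=8: A[8]=4 ≤ 15 → i=7, swap A[7],A[8] → 1 13 12 10 7 6 5 4 16 3 2 15
j=9: A[9]=3 ≤ 15 → i=8, swap A[8],A[9] → 1 13 12 10 7 6 5 4 3 16 2 15
j=10: A[10]=2 ≤ 15 → i=9, swap A[9],A[10] → 1 13 12 10 7 6 5 4 3 2 16 15
final swap A[10],A[11] → 1 13 12 10 7 6 5 4 3 2 15 16; return 10
p = 10; k-1 = 11 > 10 ⇒ right

10; right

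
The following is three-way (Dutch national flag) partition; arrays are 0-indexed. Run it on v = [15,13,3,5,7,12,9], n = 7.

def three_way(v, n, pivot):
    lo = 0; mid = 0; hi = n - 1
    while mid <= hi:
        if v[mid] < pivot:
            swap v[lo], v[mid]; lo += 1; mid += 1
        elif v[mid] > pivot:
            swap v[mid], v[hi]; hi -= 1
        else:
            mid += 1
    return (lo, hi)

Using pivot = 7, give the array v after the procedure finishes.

pivot = 7; lo=0, mid=0, hi=6
v[mid]=15>7: swap v[0],v[6]; hi=5 → [9,13,3,5,7,12,15]
v[mid]=9>7: swap v[0],v[5]; hi=4 → [12,13,3,5,7,9,15]
v[mid]=12>7: swap v[0],v[4]; hi=3 → [7,13,3,5,12,9,15]
v[mid]=7=7: mid=1
v[mid]=13>7: swap v[1],v[3]; hi=2 → [7,5,3,13,12,9,15]
v[mid]=5<7: swap v[0],v[1]; lo=1,mid=2 → [5,7,3,13,12,9,15]
v[mid]=3<7: swap v[1],v[2]; lo=2,mid=3 → [5,3,7,13,12,9,15]
end: lo=2, hi=2; v = [5,3,7,13,12,9,15]

[5,3,7,13,12,9,15]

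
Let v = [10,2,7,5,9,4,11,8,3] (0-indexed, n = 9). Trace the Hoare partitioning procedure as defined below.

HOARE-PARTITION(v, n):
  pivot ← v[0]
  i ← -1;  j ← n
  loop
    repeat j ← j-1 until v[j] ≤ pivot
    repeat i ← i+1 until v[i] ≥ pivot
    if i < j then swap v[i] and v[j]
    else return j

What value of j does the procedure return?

6

pivot=10
j stops at 8 (3), i stops at 0 (10); swap ⇒ [3,2,7,5,9,4,11,8,10]
j stops at 7 (8), i stops at 6 (11); swap ⇒ [3,2,7,5,9,4,8,11,10]
j stops at 6, i stops at 7; i≥j ⇒ return 6. v=[3,2,7,5,9,4,8,11,10]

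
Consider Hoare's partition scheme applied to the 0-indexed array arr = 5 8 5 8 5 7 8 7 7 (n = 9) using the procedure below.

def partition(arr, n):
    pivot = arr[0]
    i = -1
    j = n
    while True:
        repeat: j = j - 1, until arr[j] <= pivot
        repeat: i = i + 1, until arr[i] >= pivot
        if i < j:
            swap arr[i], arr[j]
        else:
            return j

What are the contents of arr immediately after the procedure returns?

5 5 8 8 5 7 8 7 7

pivot=5
j stops at 4 (5), i stops at 0 (5); swap ⇒ 5 8 5 8 5 7 8 7 7
j stops at 2 (5), i stops at 1 (8); swap ⇒ 5 5 8 8 5 7 8 7 7
j stops at 1, i stops at 2; i≥j ⇒ return 1. arr=5 5 8 8 5 7 8 7 7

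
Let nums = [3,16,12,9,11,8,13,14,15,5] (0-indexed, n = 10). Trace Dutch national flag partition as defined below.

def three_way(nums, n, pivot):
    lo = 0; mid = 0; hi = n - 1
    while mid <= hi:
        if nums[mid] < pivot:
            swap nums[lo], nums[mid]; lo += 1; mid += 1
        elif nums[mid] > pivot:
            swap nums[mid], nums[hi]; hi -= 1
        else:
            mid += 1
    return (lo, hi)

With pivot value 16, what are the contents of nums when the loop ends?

lo=0 mid=0 hi=9
3<16: swap(0,0), lo=1 mid=1 ⇒ [3,16,12,9,11,8,13,14,15,5]
16=16: mid=2
12<16: swap(1,2), lo=2 mid=3 ⇒ [3,12,16,9,11,8,13,14,15,5]
9<16: swap(2,3), lo=3 mid=4 ⇒ [3,12,9,16,11,8,13,14,15,5]
11<16: swap(3,4), lo=4 mid=5 ⇒ [3,12,9,11,16,8,13,14,15,5]
8<16: swap(4,5), lo=5 mid=6 ⇒ [3,12,9,11,8,16,13,14,15,5]
13<16: swap(5,6), lo=6 mid=7 ⇒ [3,12,9,11,8,13,16,14,15,5]
14<16: swap(6,7), lo=7 mid=8 ⇒ [3,12,9,11,8,13,14,16,15,5]
15<16: swap(7,8), lo=8 mid=9 ⇒ [3,12,9,11,8,13,14,15,16,5]
5<16: swap(8,9), lo=9 mid=10 ⇒ [3,12,9,11,8,13,14,15,5,16]
done. lo=9 hi=9; nums=[3,12,9,11,8,13,14,15,5,16]

[3,12,9,11,8,13,14,15,5,16]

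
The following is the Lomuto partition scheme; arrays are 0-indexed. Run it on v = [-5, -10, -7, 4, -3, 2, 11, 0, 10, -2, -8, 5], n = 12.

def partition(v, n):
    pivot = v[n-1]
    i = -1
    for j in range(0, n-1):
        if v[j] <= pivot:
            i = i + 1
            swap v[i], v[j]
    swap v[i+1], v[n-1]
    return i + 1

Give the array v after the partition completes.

pivot=5, i=-1
j=0: -5≤5, i=0, swap(0,0) ⇒ [-5, -10, -7, 4, -3, 2, 11, 0, 10, -2, -8, 5]
j=1: -10≤5, i=1, swap(1,1) ⇒ [-5, -10, -7, 4, -3, 2, 11, 0, 10, -2, -8, 5]
j=2: -7≤5, i=2, swap(2,2) ⇒ [-5, -10, -7, 4, -3, 2, 11, 0, 10, -2, -8, 5]
j=3: 4≤5, i=3, swap(3,3) ⇒ [-5, -10, -7, 4, -3, 2, 11, 0, 10, -2, -8, 5]
j=4: -3≤5, i=4, swap(4,4) ⇒ [-5, -10, -7, 4, -3, 2, 11, 0, 10, -2, -8, 5]
j=5: 2≤5, i=5, swap(5,5) ⇒ [-5, -10, -7, 4, -3, 2, 11, 0, 10, -2, -8, 5]
j=6: 11>5, skip
j=7: 0≤5, i=6, swap(6,7) ⇒ [-5, -10, -7, 4, -3, 2, 0, 11, 10, -2, -8, 5]
j=8: 10>5, skip
j=9: -2≤5, i=7, swap(7,9) ⇒ [-5, -10, -7, 4, -3, 2, 0, -2, 10, 11, -8, 5]
j=10: -8≤5, i=8, swap(8,10) ⇒ [-5, -10, -7, 4, -3, 2, 0, -2, -8, 11, 10, 5]
swap(9,11) ⇒ [-5, -10, -7, 4, -3, 2, 0, -2, -8, 5, 10, 11]; return 9

[-5, -10, -7, 4, -3, 2, 0, -2, -8, 5, 10, 11]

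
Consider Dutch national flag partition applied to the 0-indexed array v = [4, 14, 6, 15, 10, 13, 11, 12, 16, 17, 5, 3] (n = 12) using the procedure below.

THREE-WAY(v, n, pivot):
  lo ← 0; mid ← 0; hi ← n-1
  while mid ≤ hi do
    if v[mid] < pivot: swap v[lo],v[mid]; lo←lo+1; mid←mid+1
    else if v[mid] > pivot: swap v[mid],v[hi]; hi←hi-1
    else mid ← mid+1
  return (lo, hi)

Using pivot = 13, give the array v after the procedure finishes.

[4, 3, 6, 5, 10, 11, 12, 13, 17, 16, 15, 14]

pivot = 13; lo=0, mid=0, hi=11
v[mid]=4<13: swap v[0],v[0]; lo=1,mid=1 → [4, 14, 6, 15, 10, 13, 11, 12, 16, 17, 5, 3]
v[mid]=14>13: swap v[1],v[11]; hi=10 → [4, 3, 6, 15, 10, 13, 11, 12, 16, 17, 5, 14]
v[mid]=3<13: swap v[1],v[1]; lo=2,mid=2 → [4, 3, 6, 15, 10, 13, 11, 12, 16, 17, 5, 14]
v[mid]=6<13: swap v[2],v[2]; lo=3,mid=3 → [4, 3, 6, 15, 10, 13, 11, 12, 16, 17, 5, 14]
v[mid]=15>13: swap v[3],v[10]; hi=9 → [4, 3, 6, 5, 10, 13, 11, 12, 16, 17, 15, 14]
v[mid]=5<13: swap v[3],v[3]; lo=4,mid=4 → [4, 3, 6, 5, 10, 13, 11, 12, 16, 17, 15, 14]
v[mid]=10<13: swap v[4],v[4]; lo=5,mid=5 → [4, 3, 6, 5, 10, 13, 11, 12, 16, 17, 15, 14]
v[mid]=13=13: mid=6
v[mid]=11<13: swap v[5],v[6]; lo=6,mid=7 → [4, 3, 6, 5, 10, 11, 13, 12, 16, 17, 15, 14]
v[mid]=12<13: swap v[6],v[7]; lo=7,mid=8 → [4, 3, 6, 5, 10, 11, 12, 13, 16, 17, 15, 14]
v[mid]=16>13: swap v[8],v[9]; hi=8 → [4, 3, 6, 5, 10, 11, 12, 13, 17, 16, 15, 14]
v[mid]=17>13: swap v[8],v[8]; hi=7 → [4, 3, 6, 5, 10, 11, 12, 13, 17, 16, 15, 14]
end: lo=7, hi=7; v = [4, 3, 6, 5, 10, 11, 12, 13, 17, 16, 15, 14]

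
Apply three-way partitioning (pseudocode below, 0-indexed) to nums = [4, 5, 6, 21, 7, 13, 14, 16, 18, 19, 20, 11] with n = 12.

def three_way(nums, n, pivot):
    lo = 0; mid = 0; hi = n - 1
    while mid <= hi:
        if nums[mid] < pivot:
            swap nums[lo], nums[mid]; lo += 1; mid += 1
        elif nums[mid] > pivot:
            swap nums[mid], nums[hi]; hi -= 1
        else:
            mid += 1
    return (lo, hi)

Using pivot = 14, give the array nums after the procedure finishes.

[4, 5, 6, 11, 7, 13, 14, 18, 19, 20, 16, 21]

pivot = 14; lo=0, mid=0, hi=11
nums[mid]=4<14: swap nums[0],nums[0]; lo=1,mid=1 → [4, 5, 6, 21, 7, 13, 14, 16, 18, 19, 20, 11]
nums[mid]=5<14: swap nums[1],nums[1]; lo=2,mid=2 → [4, 5, 6, 21, 7, 13, 14, 16, 18, 19, 20, 11]
nums[mid]=6<14: swap nums[2],nums[2]; lo=3,mid=3 → [4, 5, 6, 21, 7, 13, 14, 16, 18, 19, 20, 11]
nums[mid]=21>14: swap nums[3],nums[11]; hi=10 → [4, 5, 6, 11, 7, 13, 14, 16, 18, 19, 20, 21]
nums[mid]=11<14: swap nums[3],nums[3]; lo=4,mid=4 → [4, 5, 6, 11, 7, 13, 14, 16, 18, 19, 20, 21]
nums[mid]=7<14: swap nums[4],nums[4]; lo=5,mid=5 → [4, 5, 6, 11, 7, 13, 14, 16, 18, 19, 20, 21]
nums[mid]=13<14: swap nums[5],nums[5]; lo=6,mid=6 → [4, 5, 6, 11, 7, 13, 14, 16, 18, 19, 20, 21]
nums[mid]=14=14: mid=7
nums[mid]=16>14: swap nums[7],nums[10]; hi=9 → [4, 5, 6, 11, 7, 13, 14, 20, 18, 19, 16, 21]
nums[mid]=20>14: swap nums[7],nums[9]; hi=8 → [4, 5, 6, 11, 7, 13, 14, 19, 18, 20, 16, 21]
nums[mid]=19>14: swap nums[7],nums[8]; hi=7 → [4, 5, 6, 11, 7, 13, 14, 18, 19, 20, 16, 21]
nums[mid]=18>14: swap nums[7],nums[7]; hi=6 → [4, 5, 6, 11, 7, 13, 14, 18, 19, 20, 16, 21]
end: lo=6, hi=6; nums = [4, 5, 6, 11, 7, 13, 14, 18, 19, 20, 16, 21]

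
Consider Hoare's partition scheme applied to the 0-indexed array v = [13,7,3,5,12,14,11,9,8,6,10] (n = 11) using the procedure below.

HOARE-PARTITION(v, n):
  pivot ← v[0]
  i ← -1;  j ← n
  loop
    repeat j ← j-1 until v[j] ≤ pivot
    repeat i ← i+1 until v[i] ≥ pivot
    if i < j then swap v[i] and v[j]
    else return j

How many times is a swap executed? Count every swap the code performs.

2

pivot = v[0] = 13; i = -1, j = 11
j→10 (v[10]=10≤13), i→0 (v[0]=13≥13); i<j, swap → [10,7,3,5,12,14,11,9,8,6,13]
j→9 (v[9]=6≤13), i→5 (v[5]=14≥13); i<j, swap → [10,7,3,5,12,6,11,9,8,14,13]
j→8, i→9; i≥j, return j=8. v = [10,7,3,5,12,6,11,9,8,14,13]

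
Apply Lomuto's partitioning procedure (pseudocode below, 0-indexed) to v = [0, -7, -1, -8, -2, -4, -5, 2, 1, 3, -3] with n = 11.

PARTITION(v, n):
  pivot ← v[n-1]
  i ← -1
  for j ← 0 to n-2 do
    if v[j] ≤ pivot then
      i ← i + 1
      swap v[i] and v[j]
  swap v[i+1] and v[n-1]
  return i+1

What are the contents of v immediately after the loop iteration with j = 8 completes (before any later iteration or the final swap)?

[-7, -8, -4, -5, -2, -1, 0, 2, 1, 3, -3]

pivot = v[10] = -3; i = -1
j=0: v[0]=0 > -3 → no swap
j=1: v[1]=-7 ≤ -3 → i=0, swap v[0],v[1] → [-7, 0, -1, -8, -2, -4, -5, 2, 1, 3, -3]
j=2: v[2]=-1 > -3 → no swap
j=3: v[3]=-8 ≤ -3 → i=1, swap v[1],v[3] → [-7, -8, -1, 0, -2, -4, -5, 2, 1, 3, -3]
j=4: v[4]=-2 > -3 → no swap
j=5: v[5]=-4 ≤ -3 → i=2, swap v[2],v[5] → [-7, -8, -4, 0, -2, -1, -5, 2, 1, 3, -3]
j=6: v[6]=-5 ≤ -3 → i=3, swap v[3],v[6] → [-7, -8, -4, -5, -2, -1, 0, 2, 1, 3, -3]
j=7: v[7]=2 > -3 → no swap
j=8: v[8]=1 > -3 → no swap
(after j=8) v = [-7, -8, -4, -5, -2, -1, 0, 2, 1, 3, -3]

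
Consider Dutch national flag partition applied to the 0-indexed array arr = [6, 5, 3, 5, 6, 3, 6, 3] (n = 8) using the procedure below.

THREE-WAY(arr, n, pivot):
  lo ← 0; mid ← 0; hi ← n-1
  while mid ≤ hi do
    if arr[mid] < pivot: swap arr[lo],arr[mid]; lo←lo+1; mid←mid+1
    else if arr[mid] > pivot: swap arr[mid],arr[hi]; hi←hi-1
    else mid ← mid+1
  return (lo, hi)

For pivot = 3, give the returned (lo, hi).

(0, 2)

lo=0 mid=0 hi=7
6>3: swap(0,7), hi=6 ⇒ [3, 5, 3, 5, 6, 3, 6, 6]
3=3: mid=1
5>3: swap(1,6), hi=5 ⇒ [3, 6, 3, 5, 6, 3, 5, 6]
6>3: swap(1,5), hi=4 ⇒ [3, 3, 3, 5, 6, 6, 5, 6]
3=3: mid=2
3=3: mid=3
5>3: swap(3,4), hi=3 ⇒ [3, 3, 3, 6, 5, 6, 5, 6]
6>3: swap(3,3), hi=2 ⇒ [3, 3, 3, 6, 5, 6, 5, 6]
done. lo=0 hi=2; arr=[3, 3, 3, 6, 5, 6, 5, 6]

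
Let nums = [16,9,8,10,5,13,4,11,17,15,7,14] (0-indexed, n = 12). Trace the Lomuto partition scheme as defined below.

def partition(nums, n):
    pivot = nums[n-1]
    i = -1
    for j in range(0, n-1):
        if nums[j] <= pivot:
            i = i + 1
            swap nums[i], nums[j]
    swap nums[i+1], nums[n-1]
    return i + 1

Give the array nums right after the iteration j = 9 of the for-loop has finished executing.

[9,8,10,5,13,4,11,16,17,15,7,14]

pivot = nums[11] = 14; i = -1
j=0: nums[0]=16 > 14 → no swap
j=1: nums[1]=9 ≤ 14 → i=0, swap nums[0],nums[1] → [9,16,8,10,5,13,4,11,17,15,7,14]
j=2: nums[2]=8 ≤ 14 → i=1, swap nums[1],nums[2] → [9,8,16,10,5,13,4,11,17,15,7,14]
j=3: nums[3]=10 ≤ 14 → i=2, swap nums[2],nums[3] → [9,8,10,16,5,13,4,11,17,15,7,14]
j=4: nums[4]=5 ≤ 14 → i=3, swap nums[3],nums[4] → [9,8,10,5,16,13,4,11,17,15,7,14]
j=5: nums[5]=13 ≤ 14 → i=4, swap nums[4],nums[5] → [9,8,10,5,13,16,4,11,17,15,7,14]
j=6: nums[6]=4 ≤ 14 → i=5, swap nums[5],nums[6] → [9,8,10,5,13,4,16,11,17,15,7,14]
j=7: nums[7]=11 ≤ 14 → i=6, swap nums[6],nums[7] → [9,8,10,5,13,4,11,16,17,15,7,14]
j=8: nums[8]=17 > 14 → no swap
j=9: nums[9]=15 > 14 → no swap
(after j=9) nums = [9,8,10,5,13,4,11,16,17,15,7,14]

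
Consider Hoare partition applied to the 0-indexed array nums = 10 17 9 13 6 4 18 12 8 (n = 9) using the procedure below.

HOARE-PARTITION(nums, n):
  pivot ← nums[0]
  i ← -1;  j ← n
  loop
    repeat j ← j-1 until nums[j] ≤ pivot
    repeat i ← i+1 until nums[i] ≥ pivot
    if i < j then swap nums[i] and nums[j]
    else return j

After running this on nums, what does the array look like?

8 4 9 6 13 17 18 12 10

pivot = nums[0] = 10; i = -1, j = 9
j→8 (nums[8]=8≤10), i→0 (nums[0]=10≥10); i<j, swap → 8 17 9 13 6 4 18 12 10
j→5 (nums[5]=4≤10), i→1 (nums[1]=17≥10); i<j, swap → 8 4 9 13 6 17 18 12 10
j→4 (nums[4]=6≤10), i→3 (nums[3]=13≥10); i<j, swap → 8 4 9 6 13 17 18 12 10
j→3, i→4; i≥j, return j=3. nums = 8 4 9 6 13 17 18 12 10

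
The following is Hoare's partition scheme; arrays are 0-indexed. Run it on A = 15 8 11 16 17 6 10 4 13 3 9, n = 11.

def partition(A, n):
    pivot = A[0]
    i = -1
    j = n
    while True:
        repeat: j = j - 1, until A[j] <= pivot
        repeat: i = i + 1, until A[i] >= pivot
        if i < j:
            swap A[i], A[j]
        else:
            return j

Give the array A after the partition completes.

pivot = A[0] = 15; i = -1, j = 11
j→10 (A[10]=9≤15), i→0 (A[0]=15≥15); i<j, swap → 9 8 11 16 17 6 10 4 13 3 15
j→9 (A[9]=3≤15), i→3 (A[3]=16≥15); i<j, swap → 9 8 11 3 17 6 10 4 13 16 15
j→8 (A[8]=13≤15), i→4 (A[4]=17≥15); i<j, swap → 9 8 11 3 13 6 10 4 17 16 15
j→7, i→8; i≥j, return j=7. A = 9 8 11 3 13 6 10 4 17 16 15

9 8 11 3 13 6 10 4 17 16 15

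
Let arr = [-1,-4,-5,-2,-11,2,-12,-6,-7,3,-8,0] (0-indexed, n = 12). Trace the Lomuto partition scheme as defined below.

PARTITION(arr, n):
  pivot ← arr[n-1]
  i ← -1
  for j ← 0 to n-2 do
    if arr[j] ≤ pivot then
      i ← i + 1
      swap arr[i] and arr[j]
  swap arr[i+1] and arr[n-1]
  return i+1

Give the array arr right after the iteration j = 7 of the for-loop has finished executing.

[-1,-4,-5,-2,-11,-12,-6,2,-7,3,-8,0]

pivot=0, i=-1
j=0: -1≤0, i=0, swap(0,0) ⇒ [-1,-4,-5,-2,-11,2,-12,-6,-7,3,-8,0]
j=1: -4≤0, i=1, swap(1,1) ⇒ [-1,-4,-5,-2,-11,2,-12,-6,-7,3,-8,0]
j=2: -5≤0, i=2, swap(2,2) ⇒ [-1,-4,-5,-2,-11,2,-12,-6,-7,3,-8,0]
j=3: -2≤0, i=3, swap(3,3) ⇒ [-1,-4,-5,-2,-11,2,-12,-6,-7,3,-8,0]
j=4: -11≤0, i=4, swap(4,4) ⇒ [-1,-4,-5,-2,-11,2,-12,-6,-7,3,-8,0]
j=5: 2>0, skip
j=6: -12≤0, i=5, swap(5,6) ⇒ [-1,-4,-5,-2,-11,-12,2,-6,-7,3,-8,0]
j=7: -6≤0, i=6, swap(6,7) ⇒ [-1,-4,-5,-2,-11,-12,-6,2,-7,3,-8,0]
(after j=7) arr = [-1,-4,-5,-2,-11,-12,-6,2,-7,3,-8,0]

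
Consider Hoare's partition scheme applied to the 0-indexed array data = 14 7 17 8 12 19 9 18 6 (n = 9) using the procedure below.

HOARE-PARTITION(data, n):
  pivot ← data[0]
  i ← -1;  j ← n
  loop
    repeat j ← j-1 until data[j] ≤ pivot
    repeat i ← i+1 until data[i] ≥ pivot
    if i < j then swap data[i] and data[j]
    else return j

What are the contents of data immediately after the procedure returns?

6 7 9 8 12 19 17 18 14

pivot=14
j stops at 8 (6), i stops at 0 (14); swap ⇒ 6 7 17 8 12 19 9 18 14
j stops at 6 (9), i stops at 2 (17); swap ⇒ 6 7 9 8 12 19 17 18 14
j stops at 4, i stops at 5; i≥j ⇒ return 4. data=6 7 9 8 12 19 17 18 14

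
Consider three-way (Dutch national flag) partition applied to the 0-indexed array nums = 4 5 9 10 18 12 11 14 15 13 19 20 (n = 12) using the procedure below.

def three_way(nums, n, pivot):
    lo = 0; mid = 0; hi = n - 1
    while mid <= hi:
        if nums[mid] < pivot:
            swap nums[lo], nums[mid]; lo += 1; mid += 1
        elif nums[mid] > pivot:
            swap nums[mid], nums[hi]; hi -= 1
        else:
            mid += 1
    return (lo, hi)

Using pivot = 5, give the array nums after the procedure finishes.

pivot = 5; lo=0, mid=0, hi=11
nums[mid]=4<5: swap nums[0],nums[0]; lo=1,mid=1 → 4 5 9 10 18 12 11 14 15 13 19 20
nums[mid]=5=5: mid=2
nums[mid]=9>5: swap nums[2],nums[11]; hi=10 → 4 5 20 10 18 12 11 14 15 13 19 9
nums[mid]=20>5: swap nums[2],nums[10]; hi=9 → 4 5 19 10 18 12 11 14 15 13 20 9
nums[mid]=19>5: swap nums[2],nums[9]; hi=8 → 4 5 13 10 18 12 11 14 15 19 20 9
nums[mid]=13>5: swap nums[2],nums[8]; hi=7 → 4 5 15 10 18 12 11 14 13 19 20 9
nums[mid]=15>5: swap nums[2],nums[7]; hi=6 → 4 5 14 10 18 12 11 15 13 19 20 9
nums[mid]=14>5: swap nums[2],nums[6]; hi=5 → 4 5 11 10 18 12 14 15 13 19 20 9
nums[mid]=11>5: swap nums[2],nums[5]; hi=4 → 4 5 12 10 18 11 14 15 13 19 20 9
nums[mid]=12>5: swap nums[2],nums[4]; hi=3 → 4 5 18 10 12 11 14 15 13 19 20 9
nums[mid]=18>5: swap nums[2],nums[3]; hi=2 → 4 5 10 18 12 11 14 15 13 19 20 9
nums[mid]=10>5: swap nums[2],nums[2]; hi=1 → 4 5 10 18 12 11 14 15 13 19 20 9
end: lo=1, hi=1; nums = 4 5 10 18 12 11 14 15 13 19 20 9

4 5 10 18 12 11 14 15 13 19 20 9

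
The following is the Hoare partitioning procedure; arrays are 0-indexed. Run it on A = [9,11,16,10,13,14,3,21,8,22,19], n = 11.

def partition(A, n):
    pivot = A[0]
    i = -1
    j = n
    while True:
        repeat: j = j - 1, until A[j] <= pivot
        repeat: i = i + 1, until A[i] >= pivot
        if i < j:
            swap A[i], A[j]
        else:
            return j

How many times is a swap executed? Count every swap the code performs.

pivot=9
j stops at 8 (8), i stops at 0 (9); swap ⇒ [8,11,16,10,13,14,3,21,9,22,19]
j stops at 6 (3), i stops at 1 (11); swap ⇒ [8,3,16,10,13,14,11,21,9,22,19]
j stops at 1, i stops at 2; i≥j ⇒ return 1. A=[8,3,16,10,13,14,11,21,9,22,19]

2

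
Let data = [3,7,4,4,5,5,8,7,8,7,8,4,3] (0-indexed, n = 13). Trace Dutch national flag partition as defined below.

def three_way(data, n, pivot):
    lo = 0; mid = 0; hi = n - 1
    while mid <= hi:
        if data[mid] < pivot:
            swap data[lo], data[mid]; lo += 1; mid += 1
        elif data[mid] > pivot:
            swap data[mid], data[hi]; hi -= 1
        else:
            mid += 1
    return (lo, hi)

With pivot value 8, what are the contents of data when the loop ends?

lo=0 mid=0 hi=12
3<8: swap(0,0), lo=1 mid=1 ⇒ [3,7,4,4,5,5,8,7,8,7,8,4,3]
7<8: swap(1,1), lo=2 mid=2 ⇒ [3,7,4,4,5,5,8,7,8,7,8,4,3]
4<8: swap(2,2), lo=3 mid=3 ⇒ [3,7,4,4,5,5,8,7,8,7,8,4,3]
4<8: swap(3,3), lo=4 mid=4 ⇒ [3,7,4,4,5,5,8,7,8,7,8,4,3]
5<8: swap(4,4), lo=5 mid=5 ⇒ [3,7,4,4,5,5,8,7,8,7,8,4,3]
5<8: swap(5,5), lo=6 mid=6 ⇒ [3,7,4,4,5,5,8,7,8,7,8,4,3]
8=8: mid=7
7<8: swap(6,7), lo=7 mid=8 ⇒ [3,7,4,4,5,5,7,8,8,7,8,4,3]
8=8: mid=9
7<8: swap(7,9), lo=8 mid=10 ⇒ [3,7,4,4,5,5,7,7,8,8,8,4,3]
8=8: mid=11
4<8: swap(8,11), lo=9 mid=12 ⇒ [3,7,4,4,5,5,7,7,4,8,8,8,3]
3<8: swap(9,12), lo=10 mid=13 ⇒ [3,7,4,4,5,5,7,7,4,3,8,8,8]
done. lo=10 hi=12; data=[3,7,4,4,5,5,7,7,4,3,8,8,8]

[3,7,4,4,5,5,7,7,4,3,8,8,8]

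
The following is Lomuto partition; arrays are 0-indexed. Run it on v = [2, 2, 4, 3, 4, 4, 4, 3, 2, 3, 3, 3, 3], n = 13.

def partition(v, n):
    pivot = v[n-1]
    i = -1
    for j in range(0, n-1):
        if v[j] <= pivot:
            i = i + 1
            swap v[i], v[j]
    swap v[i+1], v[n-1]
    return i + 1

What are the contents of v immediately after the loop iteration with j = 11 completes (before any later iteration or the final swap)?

pivot=3, i=-1
j=0: 2≤3, i=0, swap(0,0) ⇒ [2, 2, 4, 3, 4, 4, 4, 3, 2, 3, 3, 3, 3]
j=1: 2≤3, i=1, swap(1,1) ⇒ [2, 2, 4, 3, 4, 4, 4, 3, 2, 3, 3, 3, 3]
j=2: 4>3, skip
j=3: 3≤3, i=2, swap(2,3) ⇒ [2, 2, 3, 4, 4, 4, 4, 3, 2, 3, 3, 3, 3]
j=4: 4>3, skip
j=5: 4>3, skip
j=6: 4>3, skip
j=7: 3≤3, i=3, swap(3,7) ⇒ [2, 2, 3, 3, 4, 4, 4, 4, 2, 3, 3, 3, 3]
j=8: 2≤3, i=4, swap(4,8) ⇒ [2, 2, 3, 3, 2, 4, 4, 4, 4, 3, 3, 3, 3]
j=9: 3≤3, i=5, swap(5,9) ⇒ [2, 2, 3, 3, 2, 3, 4, 4, 4, 4, 3, 3, 3]
j=10: 3≤3, i=6, swap(6,10) ⇒ [2, 2, 3, 3, 2, 3, 3, 4, 4, 4, 4, 3, 3]
j=11: 3≤3, i=7, swap(7,11) ⇒ [2, 2, 3, 3, 2, 3, 3, 3, 4, 4, 4, 4, 3]
(after j=11) v = [2, 2, 3, 3, 2, 3, 3, 3, 4, 4, 4, 4, 3]

[2, 2, 3, 3, 2, 3, 3, 3, 4, 4, 4, 4, 3]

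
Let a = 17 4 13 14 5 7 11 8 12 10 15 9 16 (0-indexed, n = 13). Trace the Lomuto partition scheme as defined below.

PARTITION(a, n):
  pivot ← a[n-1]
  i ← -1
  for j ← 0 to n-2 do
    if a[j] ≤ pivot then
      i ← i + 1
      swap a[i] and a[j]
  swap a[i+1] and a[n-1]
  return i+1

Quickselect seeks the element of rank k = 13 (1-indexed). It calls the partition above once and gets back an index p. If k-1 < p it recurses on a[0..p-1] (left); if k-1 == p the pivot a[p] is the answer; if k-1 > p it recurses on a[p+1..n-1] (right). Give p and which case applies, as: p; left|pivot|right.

pivot = a[12] = 16; i = -1
j=0: a[0]=17 > 16 → no swap
j=1: a[1]=4 ≤ 16 → i=0, swap a[0],a[1] → 4 17 13 14 5 7 11 8 12 10 15 9 16
j=2: a[2]=13 ≤ 16 → i=1, swap a[1],a[2] → 4 13 17 14 5 7 11 8 12 10 15 9 16
j=3: a[3]=14 ≤ 16 → i=2, swap a[2],a[3] → 4 13 14 17 5 7 11 8 12 10 15 9 16
j=4: a[4]=5 ≤ 16 → i=3, swap a[3],a[4] → 4 13 14 5 17 7 11 8 12 10 15 9 16
j=5: a[5]=7 ≤ 16 → i=4, swap a[4],a[5] → 4 13 14 5 7 17 11 8 12 10 15 9 16
j=6: a[6]=11 ≤ 16 → i=5, swap a[5],a[6] → 4 13 14 5 7 11 17 8 12 10 15 9 16
j=7: a[7]=8 ≤ 16 → i=6, swap a[6],a[7] → 4 13 14 5 7 11 8 17 12 10 15 9 16
j=8: a[8]=12 ≤ 16 → i=7, swap a[7],a[8] → 4 13 14 5 7 11 8 12 17 10 15 9 16
j=9: a[9]=10 ≤ 16 → i=8, swap a[8],a[9] → 4 13 14 5 7 11 8 12 10 17 15 9 16
j=10: a[10]=15 ≤ 16 → i=9, swap a[9],a[10] → 4 13 14 5 7 11 8 12 10 15 17 9 16
j=11: a[11]=9 ≤ 16 → i=10, swap a[10],a[11] → 4 13 14 5 7 11 8 12 10 15 9 17 16
final swap a[11],a[12] → 4 13 14 5 7 11 8 12 10 15 9 16 17; return 11
p = 11; k-1 = 12 > 11 ⇒ right

11; right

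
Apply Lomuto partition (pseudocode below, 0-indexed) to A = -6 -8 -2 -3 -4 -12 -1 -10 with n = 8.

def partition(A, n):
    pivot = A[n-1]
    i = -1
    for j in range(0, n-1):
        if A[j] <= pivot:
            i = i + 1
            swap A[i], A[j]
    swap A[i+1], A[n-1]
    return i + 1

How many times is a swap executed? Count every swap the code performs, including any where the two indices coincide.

pivot=-10, i=-1
j=0: -6>-10, skip
j=1: -8>-10, skip
j=2: -2>-10, skip
j=3: -3>-10, skip
j=4: -4>-10, skip
j=5: -12≤-10, i=0, swap(0,5) ⇒ -12 -8 -2 -3 -4 -6 -1 -10
j=6: -1>-10, skip
swap(1,7) ⇒ -12 -10 -2 -3 -4 -6 -1 -8; return 1

2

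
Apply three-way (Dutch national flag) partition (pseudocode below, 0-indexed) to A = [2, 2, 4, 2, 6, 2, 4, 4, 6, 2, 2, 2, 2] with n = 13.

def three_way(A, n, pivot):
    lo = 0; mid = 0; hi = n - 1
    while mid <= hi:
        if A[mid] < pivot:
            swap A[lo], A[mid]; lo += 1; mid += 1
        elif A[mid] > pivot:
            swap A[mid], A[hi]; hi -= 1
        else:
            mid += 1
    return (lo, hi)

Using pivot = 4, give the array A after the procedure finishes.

[2, 2, 2, 2, 2, 2, 2, 2, 4, 4, 4, 6, 6]

pivot = 4; lo=0, mid=0, hi=12
A[mid]=2<4: swap A[0],A[0]; lo=1,mid=1 → [2, 2, 4, 2, 6, 2, 4, 4, 6, 2, 2, 2, 2]
A[mid]=2<4: swap A[1],A[1]; lo=2,mid=2 → [2, 2, 4, 2, 6, 2, 4, 4, 6, 2, 2, 2, 2]
A[mid]=4=4: mid=3
A[mid]=2<4: swap A[2],A[3]; lo=3,mid=4 → [2, 2, 2, 4, 6, 2, 4, 4, 6, 2, 2, 2, 2]
A[mid]=6>4: swap A[4],A[12]; hi=11 → [2, 2, 2, 4, 2, 2, 4, 4, 6, 2, 2, 2, 6]
A[mid]=2<4: swap A[3],A[4]; lo=4,mid=5 → [2, 2, 2, 2, 4, 2, 4, 4, 6, 2, 2, 2, 6]
A[mid]=2<4: swap A[4],A[5]; lo=5,mid=6 → [2, 2, 2, 2, 2, 4, 4, 4, 6, 2, 2, 2, 6]
A[mid]=4=4: mid=7
A[mid]=4=4: mid=8
A[mid]=6>4: swap A[8],A[11]; hi=10 → [2, 2, 2, 2, 2, 4, 4, 4, 2, 2, 2, 6, 6]
A[mid]=2<4: swap A[5],A[8]; lo=6,mid=9 → [2, 2, 2, 2, 2, 2, 4, 4, 4, 2, 2, 6, 6]
A[mid]=2<4: swap A[6],A[9]; lo=7,mid=10 → [2, 2, 2, 2, 2, 2, 2, 4, 4, 4, 2, 6, 6]
A[mid]=2<4: swap A[7],A[10]; lo=8,mid=11 → [2, 2, 2, 2, 2, 2, 2, 2, 4, 4, 4, 6, 6]
end: lo=8, hi=10; A = [2, 2, 2, 2, 2, 2, 2, 2, 4, 4, 4, 6, 6]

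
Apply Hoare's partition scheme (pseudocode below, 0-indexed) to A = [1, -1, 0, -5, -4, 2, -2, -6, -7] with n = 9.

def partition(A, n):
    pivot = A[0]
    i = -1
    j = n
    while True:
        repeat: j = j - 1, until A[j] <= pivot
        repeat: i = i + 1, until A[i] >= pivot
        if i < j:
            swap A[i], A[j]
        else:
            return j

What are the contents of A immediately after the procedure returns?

[-7, -1, 0, -5, -4, -6, -2, 2, 1]

pivot=1
j stops at 8 (-7), i stops at 0 (1); swap ⇒ [-7, -1, 0, -5, -4, 2, -2, -6, 1]
j stops at 7 (-6), i stops at 5 (2); swap ⇒ [-7, -1, 0, -5, -4, -6, -2, 2, 1]
j stops at 6, i stops at 7; i≥j ⇒ return 6. A=[-7, -1, 0, -5, -4, -6, -2, 2, 1]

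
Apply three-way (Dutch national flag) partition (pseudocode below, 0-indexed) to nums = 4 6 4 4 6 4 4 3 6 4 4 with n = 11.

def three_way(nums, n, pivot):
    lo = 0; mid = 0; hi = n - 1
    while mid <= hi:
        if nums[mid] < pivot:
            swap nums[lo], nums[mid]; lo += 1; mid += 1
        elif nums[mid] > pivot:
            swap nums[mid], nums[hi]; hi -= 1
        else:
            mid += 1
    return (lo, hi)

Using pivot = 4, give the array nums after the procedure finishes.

3 4 4 4 4 4 4 4 6 6 6

pivot = 4; lo=0, mid=0, hi=10
nums[mid]=4=4: mid=1
nums[mid]=6>4: swap nums[1],nums[10]; hi=9 → 4 4 4 4 6 4 4 3 6 4 6
nums[mid]=4=4: mid=2
nums[mid]=4=4: mid=3
nums[mid]=4=4: mid=4
nums[mid]=6>4: swap nums[4],nums[9]; hi=8 → 4 4 4 4 4 4 4 3 6 6 6
nums[mid]=4=4: mid=5
nums[mid]=4=4: mid=6
nums[mid]=4=4: mid=7
nums[mid]=3<4: swap nums[0],nums[7]; lo=1,mid=8 → 3 4 4 4 4 4 4 4 6 6 6
nums[mid]=6>4: swap nums[8],nums[8]; hi=7 → 3 4 4 4 4 4 4 4 6 6 6
end: lo=1, hi=7; nums = 3 4 4 4 4 4 4 4 6 6 6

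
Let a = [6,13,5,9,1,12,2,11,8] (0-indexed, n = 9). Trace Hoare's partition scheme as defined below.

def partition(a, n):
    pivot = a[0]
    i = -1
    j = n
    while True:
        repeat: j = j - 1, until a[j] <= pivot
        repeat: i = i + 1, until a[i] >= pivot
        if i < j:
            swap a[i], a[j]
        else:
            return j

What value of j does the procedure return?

pivot = a[0] = 6; i = -1, j = 9
j→6 (a[6]=2≤6), i→0 (a[0]=6≥6); i<j, swap → [2,13,5,9,1,12,6,11,8]
j→4 (a[4]=1≤6), i→1 (a[1]=13≥6); i<j, swap → [2,1,5,9,13,12,6,11,8]
j→2, i→3; i≥j, return j=2. a = [2,1,5,9,13,12,6,11,8]

2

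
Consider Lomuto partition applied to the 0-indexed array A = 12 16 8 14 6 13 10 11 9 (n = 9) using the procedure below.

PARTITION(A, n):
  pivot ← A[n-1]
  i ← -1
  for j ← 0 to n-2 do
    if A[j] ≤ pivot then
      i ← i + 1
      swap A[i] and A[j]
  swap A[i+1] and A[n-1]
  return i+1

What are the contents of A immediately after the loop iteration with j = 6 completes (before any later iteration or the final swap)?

pivot=9, i=-1
j=0: 12>9, skip
j=1: 16>9, skip
j=2: 8≤9, i=0, swap(0,2) ⇒ 8 16 12 14 6 13 10 11 9
j=3: 14>9, skip
j=4: 6≤9, i=1, swap(1,4) ⇒ 8 6 12 14 16 13 10 11 9
j=5: 13>9, skip
j=6: 10>9, skip
(after j=6) A = 8 6 12 14 16 13 10 11 9

8 6 12 14 16 13 10 11 9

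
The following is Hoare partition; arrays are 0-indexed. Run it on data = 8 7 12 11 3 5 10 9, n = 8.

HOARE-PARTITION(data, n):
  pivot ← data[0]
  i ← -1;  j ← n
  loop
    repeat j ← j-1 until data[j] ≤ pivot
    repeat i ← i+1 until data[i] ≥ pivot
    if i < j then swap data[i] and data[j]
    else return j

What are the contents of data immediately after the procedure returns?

5 7 3 11 12 8 10 9

pivot = data[0] = 8; i = -1, j = 8
j→5 (data[5]=5≤8), i→0 (data[0]=8≥8); i<j, swap → 5 7 12 11 3 8 10 9
j→4 (data[4]=3≤8), i→2 (data[2]=12≥8); i<j, swap → 5 7 3 11 12 8 10 9
j→2, i→3; i≥j, return j=2. data = 5 7 3 11 12 8 10 9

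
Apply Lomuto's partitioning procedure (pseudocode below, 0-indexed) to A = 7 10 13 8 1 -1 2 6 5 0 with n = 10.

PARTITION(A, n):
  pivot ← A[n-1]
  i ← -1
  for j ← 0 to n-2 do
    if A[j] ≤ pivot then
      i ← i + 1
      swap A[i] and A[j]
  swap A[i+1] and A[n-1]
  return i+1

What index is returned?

1

pivot = A[9] = 0; i = -1
j=0: A[0]=7 > 0 → no swap
j=1: A[1]=10 > 0 → no swap
j=2: A[2]=13 > 0 → no swap
j=3: A[3]=8 > 0 → no swap
j=4: A[4]=1 > 0 → no swap
j=5: A[5]=-1 ≤ 0 → i=0, swap A[0],A[5] → -1 10 13 8 1 7 2 6 5 0
j=6: A[6]=2 > 0 → no swap
j=7: A[7]=6 > 0 → no swap
j=8: A[8]=5 > 0 → no swap
final swap A[1],A[9] → -1 0 13 8 1 7 2 6 5 10; return 1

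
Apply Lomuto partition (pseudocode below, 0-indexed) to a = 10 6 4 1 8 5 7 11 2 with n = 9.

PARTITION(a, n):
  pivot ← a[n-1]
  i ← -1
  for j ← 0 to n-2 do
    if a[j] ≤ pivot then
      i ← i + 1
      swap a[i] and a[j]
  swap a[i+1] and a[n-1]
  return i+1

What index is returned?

pivot = a[8] = 2; i = -1
j=0: a[0]=10 > 2 → no swap
j=1: a[1]=6 > 2 → no swap
j=2: a[2]=4 > 2 → no swap
j=3: a[3]=1 ≤ 2 → i=0, swap a[0],a[3] → 1 6 4 10 8 5 7 11 2
j=4: a[4]=8 > 2 → no swap
j=5: a[5]=5 > 2 → no swap
j=6: a[6]=7 > 2 → no swap
j=7: a[7]=11 > 2 → no swap
final swap a[1],a[8] → 1 2 4 10 8 5 7 11 6; return 1

1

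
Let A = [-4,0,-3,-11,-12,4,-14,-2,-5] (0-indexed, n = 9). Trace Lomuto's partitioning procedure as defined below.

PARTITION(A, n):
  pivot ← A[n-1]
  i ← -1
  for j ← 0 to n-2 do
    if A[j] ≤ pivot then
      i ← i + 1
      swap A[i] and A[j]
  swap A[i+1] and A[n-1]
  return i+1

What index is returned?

3

pivot=-5, i=-1
j=0: -4>-5, skip
j=1: 0>-5, skip
j=2: -3>-5, skip
j=3: -11≤-5, i=0, swap(0,3) ⇒ [-11,0,-3,-4,-12,4,-14,-2,-5]
j=4: -12≤-5, i=1, swap(1,4) ⇒ [-11,-12,-3,-4,0,4,-14,-2,-5]
j=5: 4>-5, skip
j=6: -14≤-5, i=2, swap(2,6) ⇒ [-11,-12,-14,-4,0,4,-3,-2,-5]
j=7: -2>-5, skip
swap(3,8) ⇒ [-11,-12,-14,-5,0,4,-3,-2,-4]; return 3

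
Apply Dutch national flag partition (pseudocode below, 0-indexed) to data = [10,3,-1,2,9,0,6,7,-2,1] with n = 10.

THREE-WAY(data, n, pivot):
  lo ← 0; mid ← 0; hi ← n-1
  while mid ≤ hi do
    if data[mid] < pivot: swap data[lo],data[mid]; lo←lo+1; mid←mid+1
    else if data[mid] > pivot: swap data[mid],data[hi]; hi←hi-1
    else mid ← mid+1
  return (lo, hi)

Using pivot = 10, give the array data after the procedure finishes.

pivot = 10; lo=0, mid=0, hi=9
data[mid]=10=10: mid=1
data[mid]=3<10: swap data[0],data[1]; lo=1,mid=2 → [3,10,-1,2,9,0,6,7,-2,1]
data[mid]=-1<10: swap data[1],data[2]; lo=2,mid=3 → [3,-1,10,2,9,0,6,7,-2,1]
data[mid]=2<10: swap data[2],data[3]; lo=3,mid=4 → [3,-1,2,10,9,0,6,7,-2,1]
data[mid]=9<10: swap data[3],data[4]; lo=4,mid=5 → [3,-1,2,9,10,0,6,7,-2,1]
data[mid]=0<10: swap data[4],data[5]; lo=5,mid=6 → [3,-1,2,9,0,10,6,7,-2,1]
data[mid]=6<10: swap data[5],data[6]; lo=6,mid=7 → [3,-1,2,9,0,6,10,7,-2,1]
data[mid]=7<10: swap data[6],data[7]; lo=7,mid=8 → [3,-1,2,9,0,6,7,10,-2,1]
data[mid]=-2<10: swap data[7],data[8]; lo=8,mid=9 → [3,-1,2,9,0,6,7,-2,10,1]
data[mid]=1<10: swap data[8],data[9]; lo=9,mid=10 → [3,-1,2,9,0,6,7,-2,1,10]
end: lo=9, hi=9; data = [3,-1,2,9,0,6,7,-2,1,10]

[3,-1,2,9,0,6,7,-2,1,10]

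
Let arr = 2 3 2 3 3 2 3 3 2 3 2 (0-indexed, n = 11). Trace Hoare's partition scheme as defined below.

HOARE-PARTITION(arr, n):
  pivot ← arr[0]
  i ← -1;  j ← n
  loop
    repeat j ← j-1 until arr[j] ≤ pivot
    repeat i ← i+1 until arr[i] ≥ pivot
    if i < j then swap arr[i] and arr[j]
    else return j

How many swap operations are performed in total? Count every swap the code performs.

3

pivot=2
j stops at 10 (2), i stops at 0 (2); swap ⇒ 2 3 2 3 3 2 3 3 2 3 2
j stops at 8 (2), i stops at 1 (3); swap ⇒ 2 2 2 3 3 2 3 3 3 3 2
j stops at 5 (2), i stops at 2 (2); swap ⇒ 2 2 2 3 3 2 3 3 3 3 2
j stops at 2, i stops at 3; i≥j ⇒ return 2. arr=2 2 2 3 3 2 3 3 3 3 2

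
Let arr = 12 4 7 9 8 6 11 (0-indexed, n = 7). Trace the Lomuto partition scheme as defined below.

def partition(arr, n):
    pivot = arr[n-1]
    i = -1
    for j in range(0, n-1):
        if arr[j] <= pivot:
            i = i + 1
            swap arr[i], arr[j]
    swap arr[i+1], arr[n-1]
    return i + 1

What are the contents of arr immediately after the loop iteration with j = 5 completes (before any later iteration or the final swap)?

pivot=11, i=-1
j=0: 12>11, skip
j=1: 4≤11, i=0, swap(0,1) ⇒ 4 12 7 9 8 6 11
j=2: 7≤11, i=1, swap(1,2) ⇒ 4 7 12 9 8 6 11
j=3: 9≤11, i=2, swap(2,3) ⇒ 4 7 9 12 8 6 11
j=4: 8≤11, i=3, swap(3,4) ⇒ 4 7 9 8 12 6 11
j=5: 6≤11, i=4, swap(4,5) ⇒ 4 7 9 8 6 12 11
(after j=5) arr = 4 7 9 8 6 12 11

4 7 9 8 6 12 11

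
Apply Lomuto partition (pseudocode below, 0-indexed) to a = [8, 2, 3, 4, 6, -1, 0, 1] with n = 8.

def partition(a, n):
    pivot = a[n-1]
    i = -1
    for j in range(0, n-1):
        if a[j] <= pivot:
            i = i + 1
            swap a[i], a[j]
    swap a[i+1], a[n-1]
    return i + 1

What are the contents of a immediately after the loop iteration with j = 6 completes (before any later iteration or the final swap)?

[-1, 0, 3, 4, 6, 8, 2, 1]

pivot = a[7] = 1; i = -1
j=0: a[0]=8 > 1 → no swap
j=1: a[1]=2 > 1 → no swap
j=2: a[2]=3 > 1 → no swap
j=3: a[3]=4 > 1 → no swap
j=4: a[4]=6 > 1 → no swap
j=5: a[5]=-1 ≤ 1 → i=0, swap a[0],a[5] → [-1, 2, 3, 4, 6, 8, 0, 1]
j=6: a[6]=0 ≤ 1 → i=1, swap a[1],a[6] → [-1, 0, 3, 4, 6, 8, 2, 1]
(after j=6) a = [-1, 0, 3, 4, 6, 8, 2, 1]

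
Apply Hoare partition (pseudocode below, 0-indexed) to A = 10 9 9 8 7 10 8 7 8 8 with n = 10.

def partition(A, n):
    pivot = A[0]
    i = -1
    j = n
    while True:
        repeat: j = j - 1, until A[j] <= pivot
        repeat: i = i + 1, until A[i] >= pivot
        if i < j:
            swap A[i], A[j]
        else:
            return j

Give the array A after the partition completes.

8 9 9 8 7 8 8 7 10 10

pivot=10
j stops at 9 (8), i stops at 0 (10); swap ⇒ 8 9 9 8 7 10 8 7 8 10
j stops at 8 (8), i stops at 5 (10); swap ⇒ 8 9 9 8 7 8 8 7 10 10
j stops at 7, i stops at 8; i≥j ⇒ return 7. A=8 9 9 8 7 8 8 7 10 10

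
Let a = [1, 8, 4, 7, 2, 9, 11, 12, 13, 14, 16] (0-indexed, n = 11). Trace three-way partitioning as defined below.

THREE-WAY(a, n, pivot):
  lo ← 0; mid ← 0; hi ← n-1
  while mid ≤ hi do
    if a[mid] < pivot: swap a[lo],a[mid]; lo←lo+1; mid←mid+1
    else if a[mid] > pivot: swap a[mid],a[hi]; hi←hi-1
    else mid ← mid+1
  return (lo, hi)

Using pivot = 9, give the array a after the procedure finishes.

[1, 8, 4, 7, 2, 9, 12, 13, 14, 16, 11]

lo=0 mid=0 hi=10
1<9: swap(0,0), lo=1 mid=1 ⇒ [1, 8, 4, 7, 2, 9, 11, 12, 13, 14, 16]
8<9: swap(1,1), lo=2 mid=2 ⇒ [1, 8, 4, 7, 2, 9, 11, 12, 13, 14, 16]
4<9: swap(2,2), lo=3 mid=3 ⇒ [1, 8, 4, 7, 2, 9, 11, 12, 13, 14, 16]
7<9: swap(3,3), lo=4 mid=4 ⇒ [1, 8, 4, 7, 2, 9, 11, 12, 13, 14, 16]
2<9: swap(4,4), lo=5 mid=5 ⇒ [1, 8, 4, 7, 2, 9, 11, 12, 13, 14, 16]
9=9: mid=6
11>9: swap(6,10), hi=9 ⇒ [1, 8, 4, 7, 2, 9, 16, 12, 13, 14, 11]
16>9: swap(6,9), hi=8 ⇒ [1, 8, 4, 7, 2, 9, 14, 12, 13, 16, 11]
14>9: swap(6,8), hi=7 ⇒ [1, 8, 4, 7, 2, 9, 13, 12, 14, 16, 11]
13>9: swap(6,7), hi=6 ⇒ [1, 8, 4, 7, 2, 9, 12, 13, 14, 16, 11]
12>9: swap(6,6), hi=5 ⇒ [1, 8, 4, 7, 2, 9, 12, 13, 14, 16, 11]
done. lo=5 hi=5; a=[1, 8, 4, 7, 2, 9, 12, 13, 14, 16, 11]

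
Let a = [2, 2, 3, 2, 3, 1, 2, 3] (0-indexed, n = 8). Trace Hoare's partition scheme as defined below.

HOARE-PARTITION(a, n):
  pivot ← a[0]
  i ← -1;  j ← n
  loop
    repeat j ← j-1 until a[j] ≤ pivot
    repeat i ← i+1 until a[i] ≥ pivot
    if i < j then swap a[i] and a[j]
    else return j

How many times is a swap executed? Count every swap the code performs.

3

pivot=2
j stops at 6 (2), i stops at 0 (2); swap ⇒ [2, 2, 3, 2, 3, 1, 2, 3]
j stops at 5 (1), i stops at 1 (2); swap ⇒ [2, 1, 3, 2, 3, 2, 2, 3]
j stops at 3 (2), i stops at 2 (3); swap ⇒ [2, 1, 2, 3, 3, 2, 2, 3]
j stops at 2, i stops at 3; i≥j ⇒ return 2. a=[2, 1, 2, 3, 3, 2, 2, 3]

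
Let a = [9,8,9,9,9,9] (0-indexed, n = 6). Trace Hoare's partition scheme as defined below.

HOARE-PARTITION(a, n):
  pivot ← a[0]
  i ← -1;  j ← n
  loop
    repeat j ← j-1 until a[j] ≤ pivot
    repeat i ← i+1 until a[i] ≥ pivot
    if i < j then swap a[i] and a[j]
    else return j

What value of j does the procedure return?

pivot = a[0] = 9; i = -1, j = 6
j→5 (a[5]=9≤9), i→0 (a[0]=9≥9); i<j, swap → [9,8,9,9,9,9]
j→4 (a[4]=9≤9), i→2 (a[2]=9≥9); i<j, swap → [9,8,9,9,9,9]
j→3, i→3; i≥j, return j=3. a = [9,8,9,9,9,9]

3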